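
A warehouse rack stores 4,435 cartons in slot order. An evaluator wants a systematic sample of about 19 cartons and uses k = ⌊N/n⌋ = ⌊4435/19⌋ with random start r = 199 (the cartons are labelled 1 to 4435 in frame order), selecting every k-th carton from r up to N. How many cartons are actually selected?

19

k = ⌊4435/19⌋ = 233
Achieved size = ⌊(4435 − 199)/233⌋ + 1 = ⌊4236/233⌋ + 1 = 18 + 1 = 19
(last selection: 199 + 18×233 = 4393 ≤ 4435; next would be 4626 > 4435)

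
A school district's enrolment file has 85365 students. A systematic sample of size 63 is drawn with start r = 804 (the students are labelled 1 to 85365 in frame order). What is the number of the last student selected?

84814

k = 85365/63 = 1355
63rd selection = r + (63−1)·k = 804 + 62×1355 = 804 + 84010 = 84814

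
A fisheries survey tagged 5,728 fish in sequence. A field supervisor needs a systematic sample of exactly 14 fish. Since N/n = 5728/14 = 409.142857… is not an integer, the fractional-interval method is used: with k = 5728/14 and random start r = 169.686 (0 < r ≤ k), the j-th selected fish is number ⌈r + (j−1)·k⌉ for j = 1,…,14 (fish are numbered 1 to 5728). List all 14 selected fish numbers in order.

j=1: r + 0k = 169.686 → ⌈·⌉ = 170
j=2: r + 1k = 578.828857… → ⌈·⌉ = 579
j=3: r + 2k = 987.971714… → ⌈·⌉ = 988
j=4: r + 3k = 1397.114571… → ⌈·⌉ = 1398
j=5: r + 4k = 1806.257428… → ⌈·⌉ = 1807
j=6: r + 5k = 2215.400285… → ⌈·⌉ = 2216
j=7: r + 6k = 2624.543142… → ⌈·⌉ = 2625
j=8: r + 7k = 3033.686 → ⌈·⌉ = 3034
j=9: r + 8k = 3442.828857… → ⌈·⌉ = 3443
j=10: r + 9k = 3851.971714… → ⌈·⌉ = 3852
j=11: r + 10k = 4261.114571… → ⌈·⌉ = 4262
j=12: r + 11k = 4670.257428… → ⌈·⌉ = 4671
j=13: r + 12k = 5079.400285… → ⌈·⌉ = 5080
j=14: r + 13k = 5488.543142… → ⌈·⌉ = 5489

170, 579, 988, 1398, 1807, 2216, 2625, 3034, 3443, 3852, 4262, 4671, 5080, 5489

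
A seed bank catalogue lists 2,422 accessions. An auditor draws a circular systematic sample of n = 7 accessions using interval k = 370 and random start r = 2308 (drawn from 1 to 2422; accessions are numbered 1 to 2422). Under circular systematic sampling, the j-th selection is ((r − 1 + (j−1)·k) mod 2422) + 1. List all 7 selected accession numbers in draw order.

Selection 1: 2308
Selection 2: 2308 + 370 = 2678 → 2678 − 2422 = 256
Selection 3: 256 + 370 = 626
Selection 4: 626 + 370 = 996
Selection 5: 996 + 370 = 1366
Selection 6: 1366 + 370 = 1736
Selection 7: 1736 + 370 = 2106

2308, 256, 626, 996, 1366, 1736, 2106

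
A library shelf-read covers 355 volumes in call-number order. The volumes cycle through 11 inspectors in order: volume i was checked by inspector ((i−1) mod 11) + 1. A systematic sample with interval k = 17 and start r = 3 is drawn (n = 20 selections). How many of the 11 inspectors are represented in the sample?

11

Consecutive selections differ by k = 17, so their inspector numbers differ by 17 mod 11 = 6.
gcd(17, 11) = 1, so the sample visits 11/1 = 11 distinct residues mod 11.
Start 3 is inspector 3; the inspectors hit are 1, 2, 3, 4, 5, 6, 7, 8, 9, 10, 11.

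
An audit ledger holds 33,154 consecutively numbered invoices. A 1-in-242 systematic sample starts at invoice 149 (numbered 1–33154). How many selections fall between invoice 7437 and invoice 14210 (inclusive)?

28

k = 242
First selection ≥ 7437: 149 + ⌈(7437−149)/242⌉·242 = 149 + 31×242 = 7651
Last selection ≤ 14210: 149 + ⌊(14210−149)/242⌋·242 = 149 + 58×242 = 14185
Count = 58 − 31 + 1 = 28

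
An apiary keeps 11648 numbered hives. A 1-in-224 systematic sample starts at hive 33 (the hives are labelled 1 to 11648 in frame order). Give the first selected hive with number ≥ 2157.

k = 224
Steps past start: ⌈(2157 − 33)/224⌉ = ⌈2124/224⌉ = 10
Selected hive: 33 + 10×224 = 2273

2273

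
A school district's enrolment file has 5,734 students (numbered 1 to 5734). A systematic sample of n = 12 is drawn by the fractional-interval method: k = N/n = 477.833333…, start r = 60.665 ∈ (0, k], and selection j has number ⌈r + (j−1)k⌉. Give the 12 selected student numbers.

j=1: r + 0k = 60.665 → ⌈·⌉ = 61
j=2: r + 1k = 538.498333… → ⌈·⌉ = 539
j=3: r + 2k = 1016.331666… → ⌈·⌉ = 1017
j=4: r + 3k = 1494.165 → ⌈·⌉ = 1495
j=5: r + 4k = 1971.998333… → ⌈·⌉ = 1972
j=6: r + 5k = 2449.831666… → ⌈·⌉ = 2450
j=7: r + 6k = 2927.665 → ⌈·⌉ = 2928
j=8: r + 7k = 3405.498333… → ⌈·⌉ = 3406
j=9: r + 8k = 3883.331666… → ⌈·⌉ = 3884
j=10: r + 9k = 4361.165 → ⌈·⌉ = 4362
j=11: r + 10k = 4838.998333… → ⌈·⌉ = 4839
j=12: r + 11k = 5316.831666… → ⌈·⌉ = 5317

61, 539, 1017, 1495, 1972, 2450, 2928, 3406, 3884, 4362, 4839, 5317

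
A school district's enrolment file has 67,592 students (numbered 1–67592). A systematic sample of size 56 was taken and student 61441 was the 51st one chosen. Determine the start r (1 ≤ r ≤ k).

1091

k = 67592/56 = 1207
r = 61441 − (51−1)×1207 = 61441 − 60350 = 1091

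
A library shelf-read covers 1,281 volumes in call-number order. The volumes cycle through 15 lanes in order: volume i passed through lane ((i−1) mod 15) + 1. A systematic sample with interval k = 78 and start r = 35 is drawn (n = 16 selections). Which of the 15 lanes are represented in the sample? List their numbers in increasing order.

2, 5, 8, 11, 14

Consecutive selections differ by k = 78, so their lane numbers differ by 78 mod 15 = 3.
gcd(78, 15) = 3, so the sample visits 15/3 = 5 distinct residues mod 15.
Start 35 is lane 5; the lanes hit are 2, 5, 8, 11, 14.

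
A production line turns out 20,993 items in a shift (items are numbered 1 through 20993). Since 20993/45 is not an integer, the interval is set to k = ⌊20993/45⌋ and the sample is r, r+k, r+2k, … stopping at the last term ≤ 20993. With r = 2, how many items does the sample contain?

k = ⌊20993/45⌋ = 466
Achieved size = ⌊(20993 − 2)/466⌋ + 1 = ⌊20991/466⌋ + 1 = 45 + 1 = 46
(last selection: 2 + 45×466 = 20972 ≤ 20993; next would be 21438 > 20993)

46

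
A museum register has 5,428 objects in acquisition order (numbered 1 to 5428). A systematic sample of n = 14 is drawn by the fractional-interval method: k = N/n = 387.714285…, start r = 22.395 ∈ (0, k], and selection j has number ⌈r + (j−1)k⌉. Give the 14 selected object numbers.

j=1: r + 0k = 22.395 → ⌈·⌉ = 23
j=2: r + 1k = 410.109285… → ⌈·⌉ = 411
j=3: r + 2k = 797.823571… → ⌈·⌉ = 798
j=4: r + 3k = 1185.537857… → ⌈·⌉ = 1186
j=5: r + 4k = 1573.252142… → ⌈·⌉ = 1574
j=6: r + 5k = 1960.966428… → ⌈·⌉ = 1961
j=7: r + 6k = 2348.680714… → ⌈·⌉ = 2349
j=8: r + 7k = 2736.395 → ⌈·⌉ = 2737
j=9: r + 8k = 3124.109285… → ⌈·⌉ = 3125
j=10: r + 9k = 3511.823571… → ⌈·⌉ = 3512
j=11: r + 10k = 3899.537857… → ⌈·⌉ = 3900
j=12: r + 11k = 4287.252142… → ⌈·⌉ = 4288
j=13: r + 12k = 4674.966428… → ⌈·⌉ = 4675
j=14: r + 13k = 5062.680714… → ⌈·⌉ = 5063

23, 411, 798, 1186, 1574, 1961, 2349, 2737, 3125, 3512, 3900, 4288, 4675, 5063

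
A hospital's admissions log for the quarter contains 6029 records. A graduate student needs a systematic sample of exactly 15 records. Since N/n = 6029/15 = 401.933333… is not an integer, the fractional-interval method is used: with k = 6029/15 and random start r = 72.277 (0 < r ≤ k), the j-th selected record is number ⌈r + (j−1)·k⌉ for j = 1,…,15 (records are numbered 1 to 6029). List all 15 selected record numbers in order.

73, 475, 877, 1279, 1681, 2082, 2484, 2886, 3288, 3690, 4092, 4494, 4896, 5298, 5700

j=1: r + 0k = 72.277 → ⌈·⌉ = 73
j=2: r + 1k = 474.210333… → ⌈·⌉ = 475
j=3: r + 2k = 876.143666… → ⌈·⌉ = 877
j=4: r + 3k = 1278.077 → ⌈·⌉ = 1279
j=5: r + 4k = 1680.010333… → ⌈·⌉ = 1681
j=6: r + 5k = 2081.943666… → ⌈·⌉ = 2082
j=7: r + 6k = 2483.877 → ⌈·⌉ = 2484
j=8: r + 7k = 2885.810333… → ⌈·⌉ = 2886
j=9: r + 8k = 3287.743666… → ⌈·⌉ = 3288
j=10: r + 9k = 3689.677 → ⌈·⌉ = 3690
j=11: r + 10k = 4091.610333… → ⌈·⌉ = 4092
j=12: r + 11k = 4493.543666… → ⌈·⌉ = 4494
j=13: r + 12k = 4895.477 → ⌈·⌉ = 4896
j=14: r + 13k = 5297.410333… → ⌈·⌉ = 5298
j=15: r + 14k = 5699.343666… → ⌈·⌉ = 5700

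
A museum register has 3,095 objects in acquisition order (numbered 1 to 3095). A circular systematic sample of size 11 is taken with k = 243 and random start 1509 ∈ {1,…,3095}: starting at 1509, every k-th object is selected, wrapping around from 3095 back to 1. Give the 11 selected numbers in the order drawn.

1509, 1752, 1995, 2238, 2481, 2724, 2967, 115, 358, 601, 844

Selection 1: 1509
Selection 2: 1509 + 243 = 1752
Selection 3: 1752 + 243 = 1995
Selection 4: 1995 + 243 = 2238
Selection 5: 2238 + 243 = 2481
Selection 6: 2481 + 243 = 2724
Selection 7: 2724 + 243 = 2967
Selection 8: 2967 + 243 = 3210 → 3210 − 3095 = 115
Selection 9: 115 + 243 = 358
Selection 10: 358 + 243 = 601
Selection 11: 601 + 243 = 844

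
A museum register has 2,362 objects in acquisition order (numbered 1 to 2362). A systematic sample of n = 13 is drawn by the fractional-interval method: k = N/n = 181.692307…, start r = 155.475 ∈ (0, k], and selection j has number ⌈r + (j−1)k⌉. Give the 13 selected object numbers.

j=1: r + 0k = 155.475 → ⌈·⌉ = 156
j=2: r + 1k = 337.167307… → ⌈·⌉ = 338
j=3: r + 2k = 518.859615… → ⌈·⌉ = 519
j=4: r + 3k = 700.551923… → ⌈·⌉ = 701
j=5: r + 4k = 882.244230… → ⌈·⌉ = 883
j=6: r + 5k = 1063.936538… → ⌈·⌉ = 1064
j=7: r + 6k = 1245.628846… → ⌈·⌉ = 1246
j=8: r + 7k = 1427.321153… → ⌈·⌉ = 1428
j=9: r + 8k = 1609.013461… → ⌈·⌉ = 1610
j=10: r + 9k = 1790.705769… → ⌈·⌉ = 1791
j=11: r + 10k = 1972.398076… → ⌈·⌉ = 1973
j=12: r + 11k = 2154.090384… → ⌈·⌉ = 2155
j=13: r + 12k = 2335.782692… → ⌈·⌉ = 2336

156, 338, 519, 701, 883, 1064, 1246, 1428, 1610, 1791, 1973, 2155, 2336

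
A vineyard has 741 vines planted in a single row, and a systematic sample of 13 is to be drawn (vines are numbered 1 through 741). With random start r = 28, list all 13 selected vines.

k = N/n = 741/13 = 57
vine 1: 28
vine 2: 28 + 57 = 85
vine 3: 85 + 57 = 142
vine 4: 142 + 57 = 199
vine 5: 199 + 57 = 256
vine 6: 256 + 57 = 313
vine 7: 313 + 57 = 370
vine 8: 370 + 57 = 427
vine 9: 427 + 57 = 484
vine 10: 484 + 57 = 541
vine 11: 541 + 57 = 598
vine 12: 598 + 57 = 655
vine 13: 655 + 57 = 712

28, 85, 142, 199, 256, 313, 370, 427, 484, 541, 598, 655, 712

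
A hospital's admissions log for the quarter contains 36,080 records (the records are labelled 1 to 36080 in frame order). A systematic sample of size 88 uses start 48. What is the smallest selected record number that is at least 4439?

4558

k = 36080/88 = 410
Steps past start: ⌈(4439 − 48)/410⌉ = ⌈4391/410⌉ = 11
Selected record: 48 + 11×410 = 4558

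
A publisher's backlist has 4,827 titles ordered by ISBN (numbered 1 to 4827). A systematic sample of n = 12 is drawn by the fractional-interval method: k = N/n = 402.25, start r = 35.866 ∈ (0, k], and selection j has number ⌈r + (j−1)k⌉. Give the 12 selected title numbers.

36, 439, 841, 1243, 1645, 2048, 2450, 2852, 3254, 3657, 4059, 4461

j=1: r + 0k = 35.866 → ⌈·⌉ = 36
j=2: r + 1k = 438.116 → ⌈·⌉ = 439
j=3: r + 2k = 840.366 → ⌈·⌉ = 841
j=4: r + 3k = 1242.616 → ⌈·⌉ = 1243
j=5: r + 4k = 1644.866 → ⌈·⌉ = 1645
j=6: r + 5k = 2047.116 → ⌈·⌉ = 2048
j=7: r + 6k = 2449.366 → ⌈·⌉ = 2450
j=8: r + 7k = 2851.616 → ⌈·⌉ = 2852
j=9: r + 8k = 3253.866 → ⌈·⌉ = 3254
j=10: r + 9k = 3656.116 → ⌈·⌉ = 3657
j=11: r + 10k = 4058.366 → ⌈·⌉ = 4059
j=12: r + 11k = 4460.616 → ⌈·⌉ = 4461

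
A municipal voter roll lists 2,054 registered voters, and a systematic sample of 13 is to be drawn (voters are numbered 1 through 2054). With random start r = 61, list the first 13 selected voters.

61, 219, 377, 535, 693, 851, 1009, 1167, 1325, 1483, 1641, 1799, 1957

k = N/n = 2054/13 = 158
voter 1: 61
voter 2: 61 + 158 = 219
voter 3: 219 + 158 = 377
voter 4: 377 + 158 = 535
voter 5: 535 + 158 = 693
voter 6: 693 + 158 = 851
voter 7: 851 + 158 = 1009
voter 8: 1009 + 158 = 1167
voter 9: 1167 + 158 = 1325
voter 10: 1325 + 158 = 1483
voter 11: 1483 + 158 = 1641
voter 12: 1641 + 158 = 1799
voter 13: 1799 + 158 = 1957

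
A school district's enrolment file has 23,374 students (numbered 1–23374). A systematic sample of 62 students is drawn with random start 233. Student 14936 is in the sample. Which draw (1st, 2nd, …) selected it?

k = 23374/62 = 377
position = (14936 − 233)/377 + 1 = 14703/377 + 1 = 39 + 1 = 40

40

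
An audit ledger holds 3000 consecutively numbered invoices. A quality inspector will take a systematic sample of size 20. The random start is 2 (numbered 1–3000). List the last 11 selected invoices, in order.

k = N/n = 3000/20 = 150
10th selection = 2 + 9×150 = 1352
11th: 1352 + 150 = 1502
12th: 1502 + 150 = 1652
13th: 1652 + 150 = 1802
14th: 1802 + 150 = 1952
15th: 1952 + 150 = 2102
16th: 2102 + 150 = 2252
17th: 2252 + 150 = 2402
18th: 2402 + 150 = 2552
19th: 2552 + 150 = 2702
20th: 2702 + 150 = 2852

1352, 1502, 1652, 1802, 1952, 2102, 2252, 2402, 2552, 2702, 2852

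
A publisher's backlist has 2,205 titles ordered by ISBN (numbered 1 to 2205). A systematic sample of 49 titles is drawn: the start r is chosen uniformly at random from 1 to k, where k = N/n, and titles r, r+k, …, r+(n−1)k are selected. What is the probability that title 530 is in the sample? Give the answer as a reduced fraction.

k = 2205/49 = 45.
Title 530 is selected iff r ≡ 530 (mod 45); exactly one such r in {1,…,45}.
Inclusion probability = 1/45.

1/45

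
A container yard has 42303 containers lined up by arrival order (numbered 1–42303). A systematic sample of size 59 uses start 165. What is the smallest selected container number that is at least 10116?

10203

k = 42303/59 = 717
Steps past start: ⌈(10116 − 165)/717⌉ = ⌈9951/717⌉ = 14
Selected container: 165 + 14×717 = 10203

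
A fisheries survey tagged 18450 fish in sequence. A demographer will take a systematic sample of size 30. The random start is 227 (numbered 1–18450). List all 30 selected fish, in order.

227, 842, 1457, 2072, 2687, 3302, 3917, 4532, 5147, 5762, 6377, 6992, 7607, 8222, 8837, 9452, 10067, 10682, 11297, 11912, 12527, 13142, 13757, 14372, 14987, 15602, 16217, 16832, 17447, 18062

k = N/n = 18450/30 = 615
fish 1: 227
fish 2: 227 + 615 = 842
fish 3: 842 + 615 = 1457
fish 4: 1457 + 615 = 2072
fish 5: 2072 + 615 = 2687
fish 6: 2687 + 615 = 3302
fish 7: 3302 + 615 = 3917
fish 8: 3917 + 615 = 4532
fish 9: 4532 + 615 = 5147
fish 10: 5147 + 615 = 5762
fish 11: 5762 + 615 = 6377
fish 12: 6377 + 615 = 6992
fish 13: 6992 + 615 = 7607
fish 14: 7607 + 615 = 8222
fish 15: 8222 + 615 = 8837
fish 16: 8837 + 615 = 9452
fish 17: 9452 + 615 = 10067
fish 18: 10067 + 615 = 10682
fish 19: 10682 + 615 = 11297
fish 20: 11297 + 615 = 11912
fish 21: 11912 + 615 = 12527
fish 22: 12527 + 615 = 13142
fish 23: 13142 + 615 = 13757
fish 24: 13757 + 615 = 14372
fish 25: 14372 + 615 = 14987
fish 26: 14987 + 615 = 15602
fish 27: 15602 + 615 = 16217
fish 28: 16217 + 615 = 16832
fish 29: 16832 + 615 = 17447
fish 30: 17447 + 615 = 18062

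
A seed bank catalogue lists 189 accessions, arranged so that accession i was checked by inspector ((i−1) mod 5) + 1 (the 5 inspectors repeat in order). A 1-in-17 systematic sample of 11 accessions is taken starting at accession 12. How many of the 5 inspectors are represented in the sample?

Consecutive selections differ by k = 17, so their inspector numbers differ by 17 mod 5 = 2.
gcd(17, 5) = 1, so the sample visits 5/1 = 5 distinct residues mod 5.
Start 12 is inspector 2; the inspectors hit are 1, 2, 3, 4, 5.

5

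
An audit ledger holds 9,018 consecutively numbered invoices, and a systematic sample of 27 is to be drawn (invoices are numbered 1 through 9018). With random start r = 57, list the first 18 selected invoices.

k = N/n = 9018/27 = 334
invoice 1: 57
invoice 2: 57 + 334 = 391
invoice 3: 391 + 334 = 725
invoice 4: 725 + 334 = 1059
invoice 5: 1059 + 334 = 1393
invoice 6: 1393 + 334 = 1727
invoice 7: 1727 + 334 = 2061
invoice 8: 2061 + 334 = 2395
invoice 9: 2395 + 334 = 2729
invoice 10: 2729 + 334 = 3063
invoice 11: 3063 + 334 = 3397
invoice 12: 3397 + 334 = 3731
invoice 13: 3731 + 334 = 4065
invoice 14: 4065 + 334 = 4399
invoice 15: 4399 + 334 = 4733
invoice 16: 4733 + 334 = 5067
invoice 17: 5067 + 334 = 5401
invoice 18: 5401 + 334 = 5735

57, 391, 725, 1059, 1393, 1727, 2061, 2395, 2729, 3063, 3397, 3731, 4065, 4399, 4733, 5067, 5401, 5735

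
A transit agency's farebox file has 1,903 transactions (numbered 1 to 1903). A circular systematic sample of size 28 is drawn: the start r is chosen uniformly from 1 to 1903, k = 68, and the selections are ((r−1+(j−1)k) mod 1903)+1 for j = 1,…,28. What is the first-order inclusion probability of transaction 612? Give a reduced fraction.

For each position j, as r ranges over 1…1903 the j-th selection hits every transaction exactly once, so transaction 612 is selected for exactly 28 of the 1903 starts.
Inclusion probability = 28/1903.

28/1903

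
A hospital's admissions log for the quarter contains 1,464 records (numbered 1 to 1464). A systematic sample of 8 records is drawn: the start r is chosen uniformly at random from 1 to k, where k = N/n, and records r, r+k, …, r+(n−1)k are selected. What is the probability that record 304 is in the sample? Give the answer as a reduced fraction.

1/183

k = 1464/8 = 183.
Record 304 is selected iff r ≡ 304 (mod 183); exactly one such r in {1,…,183}.
Inclusion probability = 1/183.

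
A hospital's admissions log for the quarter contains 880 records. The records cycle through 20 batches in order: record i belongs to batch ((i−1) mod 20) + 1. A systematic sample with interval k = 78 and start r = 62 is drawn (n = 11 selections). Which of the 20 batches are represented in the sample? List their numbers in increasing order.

2, 4, 6, 8, 10, 12, 14, 16, 18, 20

Consecutive selections differ by k = 78, so their batch numbers differ by 78 mod 20 = 18.
gcd(78, 20) = 2, so the sample visits 20/2 = 10 distinct residues mod 20.
Start 62 is batch 2; the batches hit are 2, 4, 6, 8, 10, 12, 14, 16, 18, 20.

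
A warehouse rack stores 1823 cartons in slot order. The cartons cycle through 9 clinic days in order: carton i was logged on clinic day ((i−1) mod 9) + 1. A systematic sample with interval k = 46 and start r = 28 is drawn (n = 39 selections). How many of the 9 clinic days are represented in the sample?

9

Consecutive selections differ by k = 46, so their clinic day numbers differ by 46 mod 9 = 1.
gcd(46, 9) = 1, so the sample visits 9/1 = 9 distinct residues mod 9.
Start 28 is clinic day 1; the clinic days hit are 1, 2, 3, 4, 5, 6, 7, 8, 9.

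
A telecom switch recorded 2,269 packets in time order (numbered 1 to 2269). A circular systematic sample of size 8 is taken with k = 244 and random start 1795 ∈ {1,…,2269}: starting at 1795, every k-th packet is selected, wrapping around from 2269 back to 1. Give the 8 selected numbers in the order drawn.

1795, 2039, 14, 258, 502, 746, 990, 1234

Selection 1: 1795
Selection 2: 1795 + 244 = 2039
Selection 3: 2039 + 244 = 2283 → 2283 − 2269 = 14
Selection 4: 14 + 244 = 258
Selection 5: 258 + 244 = 502
Selection 6: 502 + 244 = 746
Selection 7: 746 + 244 = 990
Selection 8: 990 + 244 = 1234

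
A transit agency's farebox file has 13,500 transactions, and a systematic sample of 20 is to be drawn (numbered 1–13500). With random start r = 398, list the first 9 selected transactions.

398, 1073, 1748, 2423, 3098, 3773, 4448, 5123, 5798

k = N/n = 13500/20 = 675
transaction 1: 398
transaction 2: 398 + 675 = 1073
transaction 3: 1073 + 675 = 1748
transaction 4: 1748 + 675 = 2423
transaction 5: 2423 + 675 = 3098
transaction 6: 3098 + 675 = 3773
transaction 7: 3773 + 675 = 4448
transaction 8: 4448 + 675 = 5123
transaction 9: 5123 + 675 = 5798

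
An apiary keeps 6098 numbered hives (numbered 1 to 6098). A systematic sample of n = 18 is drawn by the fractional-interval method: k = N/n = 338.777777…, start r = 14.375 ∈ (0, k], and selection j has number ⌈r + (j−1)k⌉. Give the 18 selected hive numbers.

15, 354, 692, 1031, 1370, 1709, 2048, 2386, 2725, 3064, 3403, 3741, 4080, 4419, 4758, 5097, 5435, 5774

j=1: r + 0k = 14.375 → ⌈·⌉ = 15
j=2: r + 1k = 353.152777… → ⌈·⌉ = 354
j=3: r + 2k = 691.930555… → ⌈·⌉ = 692
j=4: r + 3k = 1030.708333… → ⌈·⌉ = 1031
j=5: r + 4k = 1369.486111… → ⌈·⌉ = 1370
j=6: r + 5k = 1708.263888… → ⌈·⌉ = 1709
j=7: r + 6k = 2047.041666… → ⌈·⌉ = 2048
j=8: r + 7k = 2385.819444… → ⌈·⌉ = 2386
j=9: r + 8k = 2724.597222… → ⌈·⌉ = 2725
j=10: r + 9k = 3063.375 → ⌈·⌉ = 3064
j=11: r + 10k = 3402.152777… → ⌈·⌉ = 3403
j=12: r + 11k = 3740.930555… → ⌈·⌉ = 3741
j=13: r + 12k = 4079.708333… → ⌈·⌉ = 4080
j=14: r + 13k = 4418.486111… → ⌈·⌉ = 4419
j=15: r + 14k = 4757.263888… → ⌈·⌉ = 4758
j=16: r + 15k = 5096.041666… → ⌈·⌉ = 5097
j=17: r + 16k = 5434.819444… → ⌈·⌉ = 5435
j=18: r + 17k = 5773.597222… → ⌈·⌉ = 5774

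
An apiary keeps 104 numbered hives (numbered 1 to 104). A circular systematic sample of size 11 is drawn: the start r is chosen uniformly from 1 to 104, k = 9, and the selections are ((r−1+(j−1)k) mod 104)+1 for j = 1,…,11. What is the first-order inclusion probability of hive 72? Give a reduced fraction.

For each position j, as r ranges over 1…104 the j-th selection hits every hive exactly once, so hive 72 is selected for exactly 11 of the 104 starts.
Inclusion probability = 11/104.

11/104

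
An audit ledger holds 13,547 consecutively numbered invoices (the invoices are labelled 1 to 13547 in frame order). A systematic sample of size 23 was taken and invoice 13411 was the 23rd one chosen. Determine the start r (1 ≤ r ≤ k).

k = 13547/23 = 589
r = 13411 − (23−1)×589 = 13411 − 12958 = 453

453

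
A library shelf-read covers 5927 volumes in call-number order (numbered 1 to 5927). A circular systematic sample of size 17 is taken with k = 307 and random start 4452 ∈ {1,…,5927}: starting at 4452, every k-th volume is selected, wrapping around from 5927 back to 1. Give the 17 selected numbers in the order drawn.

Selection 1: 4452
Selection 2: 4452 + 307 = 4759
Selection 3: 4759 + 307 = 5066
Selection 4: 5066 + 307 = 5373
Selection 5: 5373 + 307 = 5680
Selection 6: 5680 + 307 = 5987 → 5987 − 5927 = 60
Selection 7: 60 + 307 = 367
Selection 8: 367 + 307 = 674
Selection 9: 674 + 307 = 981
Selection 10: 981 + 307 = 1288
Selection 11: 1288 + 307 = 1595
Selection 12: 1595 + 307 = 1902
Selection 13: 1902 + 307 = 2209
Selection 14: 2209 + 307 = 2516
Selection 15: 2516 + 307 = 2823
Selection 16: 2823 + 307 = 3130
Selection 17: 3130 + 307 = 3437

4452, 4759, 5066, 5373, 5680, 60, 367, 674, 981, 1288, 1595, 1902, 2209, 2516, 2823, 3130, 3437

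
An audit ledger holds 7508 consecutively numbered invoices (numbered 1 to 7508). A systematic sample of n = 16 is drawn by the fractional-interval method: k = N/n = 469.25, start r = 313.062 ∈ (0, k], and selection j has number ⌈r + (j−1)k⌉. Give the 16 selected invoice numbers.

j=1: r + 0k = 313.062 → ⌈·⌉ = 314
j=2: r + 1k = 782.312 → ⌈·⌉ = 783
j=3: r + 2k = 1251.562 → ⌈·⌉ = 1252
j=4: r + 3k = 1720.812 → ⌈·⌉ = 1721
j=5: r + 4k = 2190.062 → ⌈·⌉ = 2191
j=6: r + 5k = 2659.312 → ⌈·⌉ = 2660
j=7: r + 6k = 3128.562 → ⌈·⌉ = 3129
j=8: r + 7k = 3597.812 → ⌈·⌉ = 3598
j=9: r + 8k = 4067.062 → ⌈·⌉ = 4068
j=10: r + 9k = 4536.312 → ⌈·⌉ = 4537
j=11: r + 10k = 5005.562 → ⌈·⌉ = 5006
j=12: r + 11k = 5474.812 → ⌈·⌉ = 5475
j=13: r + 12k = 5944.062 → ⌈·⌉ = 5945
j=14: r + 13k = 6413.312 → ⌈·⌉ = 6414
j=15: r + 14k = 6882.562 → ⌈·⌉ = 6883
j=16: r + 15k = 7351.812 → ⌈·⌉ = 7352

314, 783, 1252, 1721, 2191, 2660, 3129, 3598, 4068, 4537, 5006, 5475, 5945, 6414, 6883, 7352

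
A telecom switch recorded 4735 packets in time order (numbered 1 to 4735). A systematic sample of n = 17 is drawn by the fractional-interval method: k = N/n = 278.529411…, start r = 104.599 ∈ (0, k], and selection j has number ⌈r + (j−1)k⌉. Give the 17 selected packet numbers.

j=1: r + 0k = 104.599 → ⌈·⌉ = 105
j=2: r + 1k = 383.128411… → ⌈·⌉ = 384
j=3: r + 2k = 661.657823… → ⌈·⌉ = 662
j=4: r + 3k = 940.187235… → ⌈·⌉ = 941
j=5: r + 4k = 1218.716647… → ⌈·⌉ = 1219
j=6: r + 5k = 1497.246058… → ⌈·⌉ = 1498
j=7: r + 6k = 1775.775470… → ⌈·⌉ = 1776
j=8: r + 7k = 2054.304882… → ⌈·⌉ = 2055
j=9: r + 8k = 2332.834294… → ⌈·⌉ = 2333
j=10: r + 9k = 2611.363705… → ⌈·⌉ = 2612
j=11: r + 10k = 2889.893117… → ⌈·⌉ = 2890
j=12: r + 11k = 3168.422529… → ⌈·⌉ = 3169
j=13: r + 12k = 3446.951941… → ⌈·⌉ = 3447
j=14: r + 13k = 3725.481352… → ⌈·⌉ = 3726
j=15: r + 14k = 4004.010764… → ⌈·⌉ = 4005
j=16: r + 15k = 4282.540176… → ⌈·⌉ = 4283
j=17: r + 16k = 4561.069588… → ⌈·⌉ = 4562

105, 384, 662, 941, 1219, 1498, 1776, 2055, 2333, 2612, 2890, 3169, 3447, 3726, 4005, 4283, 4562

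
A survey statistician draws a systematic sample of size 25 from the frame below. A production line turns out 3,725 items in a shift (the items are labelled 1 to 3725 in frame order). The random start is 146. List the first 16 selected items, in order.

146, 295, 444, 593, 742, 891, 1040, 1189, 1338, 1487, 1636, 1785, 1934, 2083, 2232, 2381

k = N/n = 3725/25 = 149
item 1: 146
item 2: 146 + 149 = 295
item 3: 295 + 149 = 444
item 4: 444 + 149 = 593
item 5: 593 + 149 = 742
item 6: 742 + 149 = 891
item 7: 891 + 149 = 1040
item 8: 1040 + 149 = 1189
item 9: 1189 + 149 = 1338
item 10: 1338 + 149 = 1487
item 11: 1487 + 149 = 1636
item 12: 1636 + 149 = 1785
item 13: 1785 + 149 = 1934
item 14: 1934 + 149 = 2083
item 15: 2083 + 149 = 2232
item 16: 2232 + 149 = 2381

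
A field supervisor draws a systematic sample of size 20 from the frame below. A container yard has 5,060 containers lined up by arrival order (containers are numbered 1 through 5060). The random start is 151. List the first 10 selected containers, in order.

151, 404, 657, 910, 1163, 1416, 1669, 1922, 2175, 2428

k = N/n = 5060/20 = 253
container 1: 151
container 2: 151 + 253 = 404
container 3: 404 + 253 = 657
container 4: 657 + 253 = 910
container 5: 910 + 253 = 1163
container 6: 1163 + 253 = 1416
container 7: 1416 + 253 = 1669
container 8: 1669 + 253 = 1922
container 9: 1922 + 253 = 2175
container 10: 2175 + 253 = 2428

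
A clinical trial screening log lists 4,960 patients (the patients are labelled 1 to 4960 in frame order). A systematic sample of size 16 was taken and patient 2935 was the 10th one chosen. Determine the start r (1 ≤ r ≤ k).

145

k = 4960/16 = 310
r = 2935 − (10−1)×310 = 2935 − 2790 = 145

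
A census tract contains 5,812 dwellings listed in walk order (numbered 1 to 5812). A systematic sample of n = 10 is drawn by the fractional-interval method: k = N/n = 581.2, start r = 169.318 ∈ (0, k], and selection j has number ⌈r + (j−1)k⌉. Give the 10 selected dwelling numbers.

170, 751, 1332, 1913, 2495, 3076, 3657, 4238, 4819, 5401

j=1: r + 0k = 169.318 → ⌈·⌉ = 170
j=2: r + 1k = 750.518 → ⌈·⌉ = 751
j=3: r + 2k = 1331.718 → ⌈·⌉ = 1332
j=4: r + 3k = 1912.918 → ⌈·⌉ = 1913
j=5: r + 4k = 2494.118 → ⌈·⌉ = 2495
j=6: r + 5k = 3075.318 → ⌈·⌉ = 3076
j=7: r + 6k = 3656.518 → ⌈·⌉ = 3657
j=8: r + 7k = 4237.718 → ⌈·⌉ = 4238
j=9: r + 8k = 4818.918 → ⌈·⌉ = 4819
j=10: r + 9k = 5400.118 → ⌈·⌉ = 5401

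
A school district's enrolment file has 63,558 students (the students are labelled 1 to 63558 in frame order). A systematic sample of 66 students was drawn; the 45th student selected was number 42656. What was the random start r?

284

k = 63558/66 = 963
r = 42656 − (45−1)×963 = 42656 − 42372 = 284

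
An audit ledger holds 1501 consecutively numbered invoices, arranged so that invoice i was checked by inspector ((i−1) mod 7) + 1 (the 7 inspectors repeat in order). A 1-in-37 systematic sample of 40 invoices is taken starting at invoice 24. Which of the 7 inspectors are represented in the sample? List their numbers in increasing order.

1, 2, 3, 4, 5, 6, 7

Consecutive selections differ by k = 37, so their inspector numbers differ by 37 mod 7 = 2.
gcd(37, 7) = 1, so the sample visits 7/1 = 7 distinct residues mod 7.
Start 24 is inspector 3; the inspectors hit are 1, 2, 3, 4, 5, 6, 7.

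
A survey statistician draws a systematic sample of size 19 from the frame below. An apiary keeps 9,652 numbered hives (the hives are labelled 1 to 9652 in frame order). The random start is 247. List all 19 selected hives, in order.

247, 755, 1263, 1771, 2279, 2787, 3295, 3803, 4311, 4819, 5327, 5835, 6343, 6851, 7359, 7867, 8375, 8883, 9391

k = N/n = 9652/19 = 508
hive 1: 247
hive 2: 247 + 508 = 755
hive 3: 755 + 508 = 1263
hive 4: 1263 + 508 = 1771
hive 5: 1771 + 508 = 2279
hive 6: 2279 + 508 = 2787
hive 7: 2787 + 508 = 3295
hive 8: 3295 + 508 = 3803
hive 9: 3803 + 508 = 4311
hive 10: 4311 + 508 = 4819
hive 11: 4819 + 508 = 5327
hive 12: 5327 + 508 = 5835
hive 13: 5835 + 508 = 6343
hive 14: 6343 + 508 = 6851
hive 15: 6851 + 508 = 7359
hive 16: 7359 + 508 = 7867
hive 17: 7867 + 508 = 8375
hive 18: 8375 + 508 = 8883
hive 19: 8883 + 508 = 9391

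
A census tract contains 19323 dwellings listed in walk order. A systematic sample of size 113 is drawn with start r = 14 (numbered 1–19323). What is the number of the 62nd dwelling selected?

k = 19323/113 = 171
62nd selection = r + (62−1)·k = 14 + 61×171 = 14 + 10431 = 10445

10445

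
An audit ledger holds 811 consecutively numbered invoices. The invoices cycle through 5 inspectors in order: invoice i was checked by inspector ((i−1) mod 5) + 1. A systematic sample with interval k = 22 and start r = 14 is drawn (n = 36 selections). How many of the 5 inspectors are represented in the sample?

5

Consecutive selections differ by k = 22, so their inspector numbers differ by 22 mod 5 = 2.
gcd(22, 5) = 1, so the sample visits 5/1 = 5 distinct residues mod 5.
Start 14 is inspector 4; the inspectors hit are 1, 2, 3, 4, 5.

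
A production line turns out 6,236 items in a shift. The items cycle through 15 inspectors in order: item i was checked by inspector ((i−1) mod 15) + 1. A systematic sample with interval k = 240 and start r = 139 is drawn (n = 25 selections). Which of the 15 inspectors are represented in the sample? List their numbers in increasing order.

4

Consecutive selections differ by k = 240, so their inspector numbers differ by 240 mod 15 = 0.
gcd(240, 15) = 15, so the sample visits 15/15 = 1 distinct residues mod 15.
Start 139 is inspector 4; the inspectors hit are 4.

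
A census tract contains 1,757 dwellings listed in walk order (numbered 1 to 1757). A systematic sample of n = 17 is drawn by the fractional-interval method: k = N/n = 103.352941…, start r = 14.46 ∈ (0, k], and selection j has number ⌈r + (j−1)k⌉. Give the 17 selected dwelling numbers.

15, 118, 222, 325, 428, 532, 635, 738, 842, 945, 1048, 1152, 1255, 1359, 1462, 1565, 1669

j=1: r + 0k = 14.46 → ⌈·⌉ = 15
j=2: r + 1k = 117.812941… → ⌈·⌉ = 118
j=3: r + 2k = 221.165882… → ⌈·⌉ = 222
j=4: r + 3k = 324.518823… → ⌈·⌉ = 325
j=5: r + 4k = 427.871764… → ⌈·⌉ = 428
j=6: r + 5k = 531.224705… → ⌈·⌉ = 532
j=7: r + 6k = 634.577647… → ⌈·⌉ = 635
j=8: r + 7k = 737.930588… → ⌈·⌉ = 738
j=9: r + 8k = 841.283529… → ⌈·⌉ = 842
j=10: r + 9k = 944.636470… → ⌈·⌉ = 945
j=11: r + 10k = 1047.989411… → ⌈·⌉ = 1048
j=12: r + 11k = 1151.342352… → ⌈·⌉ = 1152
j=13: r + 12k = 1254.695294… → ⌈·⌉ = 1255
j=14: r + 13k = 1358.048235… → ⌈·⌉ = 1359
j=15: r + 14k = 1461.401176… → ⌈·⌉ = 1462
j=16: r + 15k = 1564.754117… → ⌈·⌉ = 1565
j=17: r + 16k = 1668.107058… → ⌈·⌉ = 1669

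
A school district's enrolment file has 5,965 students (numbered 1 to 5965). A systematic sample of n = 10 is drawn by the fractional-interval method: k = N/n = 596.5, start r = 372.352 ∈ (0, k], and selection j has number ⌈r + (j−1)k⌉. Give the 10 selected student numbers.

j=1: r + 0k = 372.352 → ⌈·⌉ = 373
j=2: r + 1k = 968.852 → ⌈·⌉ = 969
j=3: r + 2k = 1565.352 → ⌈·⌉ = 1566
j=4: r + 3k = 2161.852 → ⌈·⌉ = 2162
j=5: r + 4k = 2758.352 → ⌈·⌉ = 2759
j=6: r + 5k = 3354.852 → ⌈·⌉ = 3355
j=7: r + 6k = 3951.352 → ⌈·⌉ = 3952
j=8: r + 7k = 4547.852 → ⌈·⌉ = 4548
j=9: r + 8k = 5144.352 → ⌈·⌉ = 5145
j=10: r + 9k = 5740.852 → ⌈·⌉ = 5741

373, 969, 1566, 2162, 2759, 3355, 3952, 4548, 5145, 5741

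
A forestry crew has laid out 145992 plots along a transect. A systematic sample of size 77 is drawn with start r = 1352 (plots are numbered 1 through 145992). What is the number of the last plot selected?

145448

k = 145992/77 = 1896
77th selection = r + (77−1)·k = 1352 + 76×1896 = 1352 + 144096 = 145448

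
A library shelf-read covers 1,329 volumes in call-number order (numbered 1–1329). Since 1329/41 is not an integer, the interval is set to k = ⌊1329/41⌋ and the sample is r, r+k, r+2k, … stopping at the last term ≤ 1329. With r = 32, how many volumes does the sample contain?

41

k = ⌊1329/41⌋ = 32
Achieved size = ⌊(1329 − 32)/32⌋ + 1 = ⌊1297/32⌋ + 1 = 40 + 1 = 41
(last selection: 32 + 40×32 = 1312 ≤ 1329; next would be 1344 > 1329)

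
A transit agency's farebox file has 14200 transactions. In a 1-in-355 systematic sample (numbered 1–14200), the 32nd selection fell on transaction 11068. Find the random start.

k = 355
r = 11068 − (32−1)×355 = 11068 − 11005 = 63

63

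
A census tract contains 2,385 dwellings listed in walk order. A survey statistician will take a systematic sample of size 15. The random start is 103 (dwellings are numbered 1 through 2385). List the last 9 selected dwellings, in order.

1057, 1216, 1375, 1534, 1693, 1852, 2011, 2170, 2329

k = N/n = 2385/15 = 159
7th selection = 103 + 6×159 = 1057
8th: 1057 + 159 = 1216
9th: 1216 + 159 = 1375
10th: 1375 + 159 = 1534
11th: 1534 + 159 = 1693
12th: 1693 + 159 = 1852
13th: 1852 + 159 = 2011
14th: 2011 + 159 = 2170
15th: 2170 + 159 = 2329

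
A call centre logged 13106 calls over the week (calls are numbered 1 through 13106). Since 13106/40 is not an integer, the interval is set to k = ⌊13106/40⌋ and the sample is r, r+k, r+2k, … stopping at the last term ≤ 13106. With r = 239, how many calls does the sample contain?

40

k = ⌊13106/40⌋ = 327
Achieved size = ⌊(13106 − 239)/327⌋ + 1 = ⌊12867/327⌋ + 1 = 39 + 1 = 40
(last selection: 239 + 39×327 = 12992 ≤ 13106; next would be 13319 > 13106)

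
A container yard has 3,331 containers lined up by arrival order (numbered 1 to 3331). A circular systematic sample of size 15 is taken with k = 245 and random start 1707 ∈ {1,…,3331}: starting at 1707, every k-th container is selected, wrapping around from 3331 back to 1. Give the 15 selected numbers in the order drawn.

Selection 1: 1707
Selection 2: 1707 + 245 = 1952
Selection 3: 1952 + 245 = 2197
Selection 4: 2197 + 245 = 2442
Selection 5: 2442 + 245 = 2687
Selection 6: 2687 + 245 = 2932
Selection 7: 2932 + 245 = 3177
Selection 8: 3177 + 245 = 3422 → 3422 − 3331 = 91
Selection 9: 91 + 245 = 336
Selection 10: 336 + 245 = 581
Selection 11: 581 + 245 = 826
Selection 12: 826 + 245 = 1071
Selection 13: 1071 + 245 = 1316
Selection 14: 1316 + 245 = 1561
Selection 15: 1561 + 245 = 1806

1707, 1952, 2197, 2442, 2687, 2932, 3177, 91, 336, 581, 826, 1071, 1316, 1561, 1806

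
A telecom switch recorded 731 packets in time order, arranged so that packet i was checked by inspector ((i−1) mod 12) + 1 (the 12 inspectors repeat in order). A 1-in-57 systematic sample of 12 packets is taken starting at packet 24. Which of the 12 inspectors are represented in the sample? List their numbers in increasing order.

Consecutive selections differ by k = 57, so their inspector numbers differ by 57 mod 12 = 9.
gcd(57, 12) = 3, so the sample visits 12/3 = 4 distinct residues mod 12.
Start 24 is inspector 12; the inspectors hit are 3, 6, 9, 12.

3, 6, 9, 12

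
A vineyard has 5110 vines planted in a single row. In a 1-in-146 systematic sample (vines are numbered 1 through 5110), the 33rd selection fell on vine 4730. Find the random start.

58

k = 146
r = 4730 − (33−1)×146 = 4730 − 4672 = 58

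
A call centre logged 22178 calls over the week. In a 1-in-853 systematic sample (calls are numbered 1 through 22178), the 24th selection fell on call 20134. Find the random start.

515

k = 853
r = 20134 − (24−1)×853 = 20134 − 19619 = 515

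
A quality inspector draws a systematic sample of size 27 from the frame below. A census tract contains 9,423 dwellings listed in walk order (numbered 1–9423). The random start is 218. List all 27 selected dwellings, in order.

k = N/n = 9423/27 = 349
dwelling 1: 218
dwelling 2: 218 + 349 = 567
dwelling 3: 567 + 349 = 916
dwelling 4: 916 + 349 = 1265
dwelling 5: 1265 + 349 = 1614
dwelling 6: 1614 + 349 = 1963
dwelling 7: 1963 + 349 = 2312
dwelling 8: 2312 + 349 = 2661
dwelling 9: 2661 + 349 = 3010
dwelling 10: 3010 + 349 = 3359
dwelling 11: 3359 + 349 = 3708
dwelling 12: 3708 + 349 = 4057
dwelling 13: 4057 + 349 = 4406
dwelling 14: 4406 + 349 = 4755
dwelling 15: 4755 + 349 = 5104
dwelling 16: 5104 + 349 = 5453
dwelling 17: 5453 + 349 = 5802
dwelling 18: 5802 + 349 = 6151
dwelling 19: 6151 + 349 = 6500
dwelling 20: 6500 + 349 = 6849
dwelling 21: 6849 + 349 = 7198
dwelling 22: 7198 + 349 = 7547
dwelling 23: 7547 + 349 = 7896
dwelling 24: 7896 + 349 = 8245
dwelling 25: 8245 + 349 = 8594
dwelling 26: 8594 + 349 = 8943
dwelling 27: 8943 + 349 = 9292

218, 567, 916, 1265, 1614, 1963, 2312, 2661, 3010, 3359, 3708, 4057, 4406, 4755, 5104, 5453, 5802, 6151, 6500, 6849, 7198, 7547, 7896, 8245, 8594, 8943, 9292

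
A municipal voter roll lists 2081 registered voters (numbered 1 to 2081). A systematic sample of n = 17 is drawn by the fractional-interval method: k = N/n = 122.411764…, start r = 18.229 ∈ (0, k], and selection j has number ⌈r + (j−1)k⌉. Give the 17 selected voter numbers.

19, 141, 264, 386, 508, 631, 753, 876, 998, 1120, 1243, 1365, 1488, 1610, 1732, 1855, 1977

j=1: r + 0k = 18.229 → ⌈·⌉ = 19
j=2: r + 1k = 140.640764… → ⌈·⌉ = 141
j=3: r + 2k = 263.052529… → ⌈·⌉ = 264
j=4: r + 3k = 385.464294… → ⌈·⌉ = 386
j=5: r + 4k = 507.876058… → ⌈·⌉ = 508
j=6: r + 5k = 630.287823… → ⌈·⌉ = 631
j=7: r + 6k = 752.699588… → ⌈·⌉ = 753
j=8: r + 7k = 875.111352… → ⌈·⌉ = 876
j=9: r + 8k = 997.523117… → ⌈·⌉ = 998
j=10: r + 9k = 1119.934882… → ⌈·⌉ = 1120
j=11: r + 10k = 1242.346647… → ⌈·⌉ = 1243
j=12: r + 11k = 1364.758411… → ⌈·⌉ = 1365
j=13: r + 12k = 1487.170176… → ⌈·⌉ = 1488
j=14: r + 13k = 1609.581941… → ⌈·⌉ = 1610
j=15: r + 14k = 1731.993705… → ⌈·⌉ = 1732
j=16: r + 15k = 1854.405470… → ⌈·⌉ = 1855
j=17: r + 16k = 1976.817235… → ⌈·⌉ = 1977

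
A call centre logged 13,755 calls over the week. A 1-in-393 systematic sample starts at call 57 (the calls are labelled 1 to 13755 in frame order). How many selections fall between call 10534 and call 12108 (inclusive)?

k = 393
First selection ≥ 10534: 57 + ⌈(10534−57)/393⌉·393 = 57 + 27×393 = 10668
Last selection ≤ 12108: 57 + ⌊(12108−57)/393⌋·393 = 57 + 30×393 = 11847
Count = 30 − 27 + 1 = 4

4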